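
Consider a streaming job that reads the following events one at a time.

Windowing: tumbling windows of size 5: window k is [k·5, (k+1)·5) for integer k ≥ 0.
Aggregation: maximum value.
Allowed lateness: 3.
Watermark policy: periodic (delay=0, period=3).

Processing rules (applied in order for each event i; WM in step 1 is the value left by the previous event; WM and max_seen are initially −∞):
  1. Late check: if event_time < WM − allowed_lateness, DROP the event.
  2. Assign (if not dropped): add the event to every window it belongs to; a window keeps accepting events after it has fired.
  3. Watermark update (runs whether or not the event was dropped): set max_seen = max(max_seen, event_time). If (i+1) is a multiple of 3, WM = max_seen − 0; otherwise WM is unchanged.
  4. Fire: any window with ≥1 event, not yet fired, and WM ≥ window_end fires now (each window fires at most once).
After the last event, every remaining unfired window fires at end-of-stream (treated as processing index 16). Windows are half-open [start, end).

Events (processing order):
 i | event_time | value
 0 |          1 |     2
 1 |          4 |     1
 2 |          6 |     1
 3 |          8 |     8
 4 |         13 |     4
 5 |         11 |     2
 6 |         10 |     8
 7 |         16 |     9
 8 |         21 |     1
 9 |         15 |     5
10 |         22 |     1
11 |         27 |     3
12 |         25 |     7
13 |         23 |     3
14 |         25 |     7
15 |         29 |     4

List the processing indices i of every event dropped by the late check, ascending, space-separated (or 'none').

9 13

i=0 t=1 v=2: → [0,5); WM=−∞
i=1 t=4 v=1: → [0,5); WM=−∞
i=2 t=6 v=1: → [5,10); WM=6; [0,5) fires=2
i=3 t=8 v=8: → [5,10); WM=6
i=4 t=13 v=4: → [10,15); WM=6
i=5 t=11 v=2: → [10,15); WM=13; [5,10) fires=8
i=6 t=10 v=8: → [10,15); WM=13
i=7 t=16 v=9: → [15,20); WM=13
i=8 t=21 v=1: → [20,25); WM=21; [10,15) fires=8 [15,20) fires=9
i=9 t=15 v=5: DROP (t<21-3); WM=21
i=10 t=22 v=1: → [20,25); WM=21
i=11 t=27 v=3: → [25,30); WM=27; [20,25) fires=1
i=12 t=25 v=7: → [25,30); WM=27
i=13 t=23 v=3: DROP (t<27-3); WM=27
i=14 t=25 v=7: → [25,30); WM=27
i=15 t=29 v=4: → [25,30); WM=27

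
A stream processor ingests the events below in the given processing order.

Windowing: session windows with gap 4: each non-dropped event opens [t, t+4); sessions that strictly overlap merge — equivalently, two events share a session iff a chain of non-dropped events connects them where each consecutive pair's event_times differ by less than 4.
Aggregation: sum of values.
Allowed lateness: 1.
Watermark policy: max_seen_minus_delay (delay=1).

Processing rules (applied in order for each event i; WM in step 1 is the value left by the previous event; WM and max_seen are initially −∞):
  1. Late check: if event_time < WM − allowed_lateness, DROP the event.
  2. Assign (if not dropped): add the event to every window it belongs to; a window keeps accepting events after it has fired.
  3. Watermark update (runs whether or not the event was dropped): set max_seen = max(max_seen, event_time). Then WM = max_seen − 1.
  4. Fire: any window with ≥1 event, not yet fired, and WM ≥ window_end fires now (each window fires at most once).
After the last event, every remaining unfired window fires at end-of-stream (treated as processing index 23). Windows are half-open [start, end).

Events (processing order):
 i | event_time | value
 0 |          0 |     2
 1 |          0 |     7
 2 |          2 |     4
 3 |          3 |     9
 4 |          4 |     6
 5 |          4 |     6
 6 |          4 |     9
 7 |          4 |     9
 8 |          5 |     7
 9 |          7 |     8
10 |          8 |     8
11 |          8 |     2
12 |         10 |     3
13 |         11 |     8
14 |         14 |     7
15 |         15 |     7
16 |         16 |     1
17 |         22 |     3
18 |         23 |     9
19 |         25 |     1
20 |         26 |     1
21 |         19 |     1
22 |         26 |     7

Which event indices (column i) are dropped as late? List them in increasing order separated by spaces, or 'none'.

21

i=0 t=0 v=2: → [0,4); WM=-1
i=1 t=0 v=7: → [0,4); WM=-1
i=2 t=2 v=4: → [0,6); WM=1
i=3 t=3 v=9: → [0,7); WM=2
i=4 t=4 v=6: → [0,8); WM=3
i=5 t=4 v=6: → [0,8); WM=3
i=6 t=4 v=9: → [0,8); WM=3
i=7 t=4 v=9: → [0,8); WM=3
i=8 t=5 v=7: → [0,9); WM=4
i=9 t=7 v=8: → [0,11); WM=6
i=10 t=8 v=8: → [0,12); WM=7
i=11 t=8 v=2: → [0,12); WM=7
i=12 t=10 v=3: → [0,14); WM=9
i=13 t=11 v=8: → [0,15); WM=10
i=14 t=14 v=7: → [0,18); WM=13
i=15 t=15 v=7: → [0,19); WM=14
i=16 t=16 v=1: → [0,20); WM=15
i=17 t=22 v=3: → [22,26); WM=21
i=18 t=23 v=9: → [22,27); WM=22
i=19 t=25 v=1: → [22,29); WM=24
i=20 t=26 v=1: → [22,30); WM=25
i=21 t=19 v=1: DROP (t<25-1); WM=25
i=22 t=26 v=7: → [22,30); WM=25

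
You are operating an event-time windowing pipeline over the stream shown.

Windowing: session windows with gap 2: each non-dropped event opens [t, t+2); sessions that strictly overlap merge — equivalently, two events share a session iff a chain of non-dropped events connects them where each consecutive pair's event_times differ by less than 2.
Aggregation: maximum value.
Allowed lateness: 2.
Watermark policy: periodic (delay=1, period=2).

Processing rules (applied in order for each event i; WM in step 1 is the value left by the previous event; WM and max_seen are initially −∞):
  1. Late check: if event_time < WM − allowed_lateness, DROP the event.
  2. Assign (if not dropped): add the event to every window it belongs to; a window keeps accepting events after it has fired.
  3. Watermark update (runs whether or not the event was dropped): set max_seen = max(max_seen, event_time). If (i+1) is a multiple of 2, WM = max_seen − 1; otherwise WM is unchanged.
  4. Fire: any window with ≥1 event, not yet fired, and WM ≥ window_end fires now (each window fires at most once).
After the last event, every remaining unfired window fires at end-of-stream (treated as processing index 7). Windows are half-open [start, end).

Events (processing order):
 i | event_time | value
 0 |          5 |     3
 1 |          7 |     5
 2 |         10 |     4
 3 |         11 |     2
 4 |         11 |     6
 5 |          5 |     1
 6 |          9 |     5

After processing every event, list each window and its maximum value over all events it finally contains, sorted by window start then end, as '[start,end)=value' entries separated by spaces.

[5,7)=3 [7,9)=5 [9,13)=6

i=0 t=5 v=3: → [5,7); WM=−∞
i=1 t=7 v=5: → [7,9); WM=6
i=2 t=10 v=4: → [10,12); WM=6
i=3 t=11 v=2: → [10,13); WM=10
i=4 t=11 v=6: → [10,13); WM=10
i=5 t=5 v=1: DROP (t<10-2); WM=10
i=6 t=9 v=5: → [9,13); WM=10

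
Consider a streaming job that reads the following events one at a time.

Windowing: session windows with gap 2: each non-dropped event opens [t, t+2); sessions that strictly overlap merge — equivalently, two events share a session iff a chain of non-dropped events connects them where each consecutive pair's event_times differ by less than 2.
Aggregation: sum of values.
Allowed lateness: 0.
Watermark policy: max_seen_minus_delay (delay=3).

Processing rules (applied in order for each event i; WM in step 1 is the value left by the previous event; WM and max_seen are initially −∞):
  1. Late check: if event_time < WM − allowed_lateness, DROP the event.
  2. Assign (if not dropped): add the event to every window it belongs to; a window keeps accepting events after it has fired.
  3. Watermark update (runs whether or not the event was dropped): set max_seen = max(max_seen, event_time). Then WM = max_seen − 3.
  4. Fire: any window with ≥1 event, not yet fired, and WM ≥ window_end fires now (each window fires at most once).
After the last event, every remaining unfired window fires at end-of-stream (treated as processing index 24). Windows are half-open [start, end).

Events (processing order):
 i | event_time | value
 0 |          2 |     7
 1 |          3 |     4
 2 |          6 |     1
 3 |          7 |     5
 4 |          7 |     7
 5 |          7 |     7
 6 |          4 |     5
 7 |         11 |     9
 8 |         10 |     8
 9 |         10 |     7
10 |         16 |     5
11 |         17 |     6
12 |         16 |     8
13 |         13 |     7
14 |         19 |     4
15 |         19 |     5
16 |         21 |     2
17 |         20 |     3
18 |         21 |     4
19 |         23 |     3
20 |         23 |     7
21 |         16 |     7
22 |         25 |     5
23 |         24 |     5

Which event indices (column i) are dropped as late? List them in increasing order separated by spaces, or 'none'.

i=0 t=2 v=7: → [2,4); WM=-1
i=1 t=3 v=4: → [2,5); WM=0
i=2 t=6 v=1: → [6,8); WM=3
i=3 t=7 v=5: → [6,9); WM=4
i=4 t=7 v=7: → [6,9); WM=4
i=5 t=7 v=7: → [6,9); WM=4
i=6 t=4 v=5: → [2,6); WM=4
i=7 t=11 v=9: → [11,13); WM=8
i=8 t=10 v=8: → [10,13); WM=8
i=9 t=10 v=7: → [10,13); WM=8
i=10 t=16 v=5: → [16,18); WM=13
i=11 t=17 v=6: → [16,19); WM=14
i=12 t=16 v=8: → [16,19); WM=14
i=13 t=13 v=7: DROP (t<14-0); WM=14
i=14 t=19 v=4: → [19,21); WM=16
i=15 t=19 v=5: → [19,21); WM=16
i=16 t=21 v=2: → [21,23); WM=18
i=17 t=20 v=3: → [19,23); WM=18
i=18 t=21 v=4: → [19,23); WM=18
i=19 t=23 v=3: → [23,25); WM=20
i=20 t=23 v=7: → [23,25); WM=20
i=21 t=16 v=7: DROP (t<20-0); WM=20
i=22 t=25 v=5: → [25,27); WM=22
i=23 t=24 v=5: → [23,27); WM=22

13 21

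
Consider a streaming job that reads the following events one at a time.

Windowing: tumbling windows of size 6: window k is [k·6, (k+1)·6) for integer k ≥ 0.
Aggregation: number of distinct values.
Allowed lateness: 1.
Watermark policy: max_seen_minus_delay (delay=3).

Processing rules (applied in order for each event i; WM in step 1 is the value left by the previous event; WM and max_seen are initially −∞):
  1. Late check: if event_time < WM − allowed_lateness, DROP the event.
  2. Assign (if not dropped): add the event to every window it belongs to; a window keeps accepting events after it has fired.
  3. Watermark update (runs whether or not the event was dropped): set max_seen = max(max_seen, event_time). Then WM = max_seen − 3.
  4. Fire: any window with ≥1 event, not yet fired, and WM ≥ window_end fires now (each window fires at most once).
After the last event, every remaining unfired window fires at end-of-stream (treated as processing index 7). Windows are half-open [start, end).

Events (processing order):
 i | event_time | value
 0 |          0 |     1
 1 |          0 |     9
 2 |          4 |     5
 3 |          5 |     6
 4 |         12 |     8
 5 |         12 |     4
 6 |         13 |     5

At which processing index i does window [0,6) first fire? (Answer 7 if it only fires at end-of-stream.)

4

i=0 t=0 v=1: → [0,6); WM=-3
i=1 t=0 v=9: → [0,6); WM=-3
i=2 t=4 v=5: → [0,6); WM=1
i=3 t=5 v=6: → [0,6); WM=2
i=4 t=12 v=8: → [12,18); WM=9; [0,6) fires=4
i=5 t=12 v=4: → [12,18); WM=9
i=6 t=13 v=5: → [12,18); WM=10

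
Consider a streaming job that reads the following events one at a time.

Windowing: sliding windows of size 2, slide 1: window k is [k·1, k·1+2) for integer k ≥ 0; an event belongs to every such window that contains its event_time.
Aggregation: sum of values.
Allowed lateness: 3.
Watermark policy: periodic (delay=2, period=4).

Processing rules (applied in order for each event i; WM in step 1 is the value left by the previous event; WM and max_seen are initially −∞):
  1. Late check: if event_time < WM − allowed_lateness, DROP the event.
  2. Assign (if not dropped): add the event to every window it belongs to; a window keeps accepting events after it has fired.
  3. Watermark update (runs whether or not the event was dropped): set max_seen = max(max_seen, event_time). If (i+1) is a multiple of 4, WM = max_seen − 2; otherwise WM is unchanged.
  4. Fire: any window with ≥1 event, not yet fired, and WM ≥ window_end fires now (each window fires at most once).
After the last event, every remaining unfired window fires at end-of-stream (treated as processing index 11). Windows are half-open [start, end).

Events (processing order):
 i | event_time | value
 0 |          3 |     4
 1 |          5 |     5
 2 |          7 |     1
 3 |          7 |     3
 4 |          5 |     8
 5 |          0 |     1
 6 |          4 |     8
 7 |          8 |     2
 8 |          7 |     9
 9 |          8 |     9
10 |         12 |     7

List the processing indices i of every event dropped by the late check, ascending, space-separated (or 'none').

5

i=0 t=3 v=4: → [3,5),[2,4); WM=−∞
i=1 t=5 v=5: → [5,7),[4,6); WM=−∞
i=2 t=7 v=1: → [7,9),[6,8); WM=−∞
i=3 t=7 v=3: → [7,9),[6,8); WM=5; [2,4) fires=4 [3,5) fires=4
i=4 t=5 v=8: → [5,7),[4,6); WM=5
i=5 t=0 v=1: DROP (t<5-3); WM=5
i=6 t=4 v=8: → [4,6),[3,5); WM=5
i=7 t=8 v=2: → [8,10),[7,9); WM=6; [4,6) fires=21
i=8 t=7 v=9: → [7,9),[6,8); WM=6
i=9 t=8 v=9: → [8,10),[7,9); WM=6
i=10 t=12 v=7: → [12,14),[11,13); WM=6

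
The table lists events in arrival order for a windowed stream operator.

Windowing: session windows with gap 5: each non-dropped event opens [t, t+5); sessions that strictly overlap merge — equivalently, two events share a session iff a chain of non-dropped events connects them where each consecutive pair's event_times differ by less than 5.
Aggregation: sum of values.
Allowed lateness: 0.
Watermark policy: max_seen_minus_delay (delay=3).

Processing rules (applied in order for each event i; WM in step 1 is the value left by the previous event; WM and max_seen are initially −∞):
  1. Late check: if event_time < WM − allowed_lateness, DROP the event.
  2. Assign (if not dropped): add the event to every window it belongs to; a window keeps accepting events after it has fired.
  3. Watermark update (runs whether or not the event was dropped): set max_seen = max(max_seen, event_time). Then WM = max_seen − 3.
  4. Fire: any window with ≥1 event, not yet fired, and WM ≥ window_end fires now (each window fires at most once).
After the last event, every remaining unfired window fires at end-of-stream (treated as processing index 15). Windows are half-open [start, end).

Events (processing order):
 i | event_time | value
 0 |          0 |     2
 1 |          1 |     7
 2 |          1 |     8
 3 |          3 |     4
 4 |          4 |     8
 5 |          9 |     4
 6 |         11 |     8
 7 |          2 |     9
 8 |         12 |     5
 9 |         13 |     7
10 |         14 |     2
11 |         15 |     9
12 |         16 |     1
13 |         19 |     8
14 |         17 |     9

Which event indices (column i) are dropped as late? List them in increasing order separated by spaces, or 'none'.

i=0 t=0 v=2: → [0,5); WM=-3
i=1 t=1 v=7: → [0,6); WM=-2
i=2 t=1 v=8: → [0,6); WM=-2
i=3 t=3 v=4: → [0,8); WM=0
i=4 t=4 v=8: → [0,9); WM=1
i=5 t=9 v=4: → [9,14); WM=6
i=6 t=11 v=8: → [9,16); WM=8
i=7 t=2 v=9: DROP (t<8-0); WM=8
i=8 t=12 v=5: → [9,17); WM=9
i=9 t=13 v=7: → [9,18); WM=10
i=10 t=14 v=2: → [9,19); WM=11
i=11 t=15 v=9: → [9,20); WM=12
i=12 t=16 v=1: → [9,21); WM=13
i=13 t=19 v=8: → [9,24); WM=16
i=14 t=17 v=9: → [9,24); WM=16

7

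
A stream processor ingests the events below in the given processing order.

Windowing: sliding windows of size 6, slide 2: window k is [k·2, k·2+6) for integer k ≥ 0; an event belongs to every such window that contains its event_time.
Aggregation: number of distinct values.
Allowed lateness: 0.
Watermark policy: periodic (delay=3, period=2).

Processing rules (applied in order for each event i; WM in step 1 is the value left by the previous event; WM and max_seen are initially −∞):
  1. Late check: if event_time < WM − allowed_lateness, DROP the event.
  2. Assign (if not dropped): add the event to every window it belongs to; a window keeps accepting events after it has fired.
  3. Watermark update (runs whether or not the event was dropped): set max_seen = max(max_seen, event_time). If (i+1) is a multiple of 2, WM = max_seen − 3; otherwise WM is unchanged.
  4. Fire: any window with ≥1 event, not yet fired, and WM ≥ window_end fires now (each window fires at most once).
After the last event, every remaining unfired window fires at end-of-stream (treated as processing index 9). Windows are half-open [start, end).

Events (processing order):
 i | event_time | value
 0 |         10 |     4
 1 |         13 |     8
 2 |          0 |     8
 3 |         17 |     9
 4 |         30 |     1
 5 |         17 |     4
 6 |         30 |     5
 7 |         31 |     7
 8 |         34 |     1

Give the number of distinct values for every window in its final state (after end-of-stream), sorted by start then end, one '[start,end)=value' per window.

i=0 t=10 v=4: → [10,16),[8,14),[6,12); WM=−∞
i=1 t=13 v=8: → [12,18),[10,16),[8,14); WM=10
i=2 t=0 v=8: DROP (t<10-0); WM=10
i=3 t=17 v=9: → [16,22),[14,20),[12,18); WM=14; [6,12) fires=1 [8,14) fires=2
i=4 t=30 v=1: → [30,36),[28,34),[26,32); WM=14
i=5 t=17 v=4: → [16,22),[14,20),[12,18); WM=27; [10,16) fires=2 [12,18) fires=3 [14,20) fires=2 [16,22) fires=2
i=6 t=30 v=5: → [30,36),[28,34),[26,32); WM=27
i=7 t=31 v=7: → [30,36),[28,34),[26,32); WM=28
i=8 t=34 v=1: → [34,40),[32,38),[30,36); WM=28

[6,12)=1 [8,14)=2 [10,16)=2 [12,18)=3 [14,20)=2 [16,22)=2 [26,32)=3 [28,34)=3 [30,36)=3 [32,38)=1 [34,40)=1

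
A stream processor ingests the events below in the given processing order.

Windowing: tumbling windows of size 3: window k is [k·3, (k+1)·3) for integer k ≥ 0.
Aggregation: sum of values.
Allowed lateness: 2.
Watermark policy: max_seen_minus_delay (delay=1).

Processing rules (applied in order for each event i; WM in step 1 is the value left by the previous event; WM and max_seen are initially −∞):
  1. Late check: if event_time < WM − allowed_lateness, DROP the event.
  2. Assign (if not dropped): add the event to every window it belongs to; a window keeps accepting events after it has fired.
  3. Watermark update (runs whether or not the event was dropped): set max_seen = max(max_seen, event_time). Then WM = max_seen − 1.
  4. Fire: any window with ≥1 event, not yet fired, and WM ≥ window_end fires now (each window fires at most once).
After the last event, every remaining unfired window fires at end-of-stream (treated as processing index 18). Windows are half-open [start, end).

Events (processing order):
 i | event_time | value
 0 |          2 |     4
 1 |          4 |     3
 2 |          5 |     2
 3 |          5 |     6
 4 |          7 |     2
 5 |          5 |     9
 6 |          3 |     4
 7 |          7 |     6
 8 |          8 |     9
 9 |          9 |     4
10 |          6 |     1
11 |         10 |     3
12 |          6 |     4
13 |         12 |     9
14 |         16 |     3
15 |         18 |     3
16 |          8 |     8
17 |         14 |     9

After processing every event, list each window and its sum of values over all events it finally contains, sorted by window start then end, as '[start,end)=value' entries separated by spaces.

i=0 t=2 v=4: → [0,3); WM=1
i=1 t=4 v=3: → [3,6); WM=3; [0,3) fires=4
i=2 t=5 v=2: → [3,6); WM=4
i=3 t=5 v=6: → [3,6); WM=4
i=4 t=7 v=2: → [6,9); WM=6; [3,6) fires=11
i=5 t=5 v=9: → [3,6); WM=6
i=6 t=3 v=4: DROP (t<6-2); WM=6
i=7 t=7 v=6: → [6,9); WM=6
i=8 t=8 v=9: → [6,9); WM=7
i=9 t=9 v=4: → [9,12); WM=8
i=10 t=6 v=1: → [6,9); WM=8
i=11 t=10 v=3: → [9,12); WM=9; [6,9) fires=18
i=12 t=6 v=4: DROP (t<9-2); WM=9
i=13 t=12 v=9: → [12,15); WM=11
i=14 t=16 v=3: → [15,18); WM=15; [9,12) fires=7 [12,15) fires=9
i=15 t=18 v=3: → [18,21); WM=17
i=16 t=8 v=8: DROP (t<17-2); WM=17
i=17 t=14 v=9: DROP (t<17-2); WM=17

[0,3)=4 [3,6)=20 [6,9)=18 [9,12)=7 [12,15)=9 [15,18)=3 [18,21)=3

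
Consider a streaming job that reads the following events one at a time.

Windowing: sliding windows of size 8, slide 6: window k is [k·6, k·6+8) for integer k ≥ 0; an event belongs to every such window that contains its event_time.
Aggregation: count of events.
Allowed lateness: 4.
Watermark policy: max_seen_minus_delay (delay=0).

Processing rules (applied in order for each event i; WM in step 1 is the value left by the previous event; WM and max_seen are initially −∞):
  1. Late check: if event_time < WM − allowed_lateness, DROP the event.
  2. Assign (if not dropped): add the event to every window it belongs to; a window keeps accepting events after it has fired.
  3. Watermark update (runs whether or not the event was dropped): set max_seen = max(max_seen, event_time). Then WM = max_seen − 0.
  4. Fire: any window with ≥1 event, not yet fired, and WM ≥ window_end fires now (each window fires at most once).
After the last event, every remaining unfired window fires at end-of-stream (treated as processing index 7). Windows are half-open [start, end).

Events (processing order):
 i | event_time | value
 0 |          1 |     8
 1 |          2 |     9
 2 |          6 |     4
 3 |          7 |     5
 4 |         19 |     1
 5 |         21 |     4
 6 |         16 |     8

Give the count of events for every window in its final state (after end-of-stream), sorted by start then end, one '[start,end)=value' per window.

i=0 t=1 v=8: → [0,8); WM=1
i=1 t=2 v=9: → [0,8); WM=2
i=2 t=6 v=4: → [6,14),[0,8); WM=6
i=3 t=7 v=5: → [6,14),[0,8); WM=7
i=4 t=19 v=1: → [18,26),[12,20); WM=19; [0,8) fires=4 [6,14) fires=2
i=5 t=21 v=4: → [18,26); WM=21; [12,20) fires=1
i=6 t=16 v=8: DROP (t<21-4); WM=21

[0,8)=4 [6,14)=2 [12,20)=1 [18,26)=2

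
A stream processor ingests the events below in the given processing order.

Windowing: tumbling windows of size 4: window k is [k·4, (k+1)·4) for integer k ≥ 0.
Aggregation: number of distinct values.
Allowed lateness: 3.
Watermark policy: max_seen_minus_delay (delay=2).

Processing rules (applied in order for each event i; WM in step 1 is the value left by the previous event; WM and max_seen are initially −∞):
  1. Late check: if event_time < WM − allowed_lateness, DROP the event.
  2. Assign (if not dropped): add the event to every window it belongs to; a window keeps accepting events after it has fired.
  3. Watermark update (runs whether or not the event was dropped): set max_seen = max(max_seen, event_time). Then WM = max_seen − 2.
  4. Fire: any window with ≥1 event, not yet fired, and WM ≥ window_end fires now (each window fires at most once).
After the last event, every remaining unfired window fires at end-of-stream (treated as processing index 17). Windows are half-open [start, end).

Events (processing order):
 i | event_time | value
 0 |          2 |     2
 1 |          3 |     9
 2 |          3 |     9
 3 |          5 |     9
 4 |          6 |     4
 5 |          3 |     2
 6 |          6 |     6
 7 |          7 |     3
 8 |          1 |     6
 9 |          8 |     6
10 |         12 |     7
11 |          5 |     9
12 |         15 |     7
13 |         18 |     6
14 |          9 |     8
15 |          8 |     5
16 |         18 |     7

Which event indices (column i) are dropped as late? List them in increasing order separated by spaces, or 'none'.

i=0 t=2 v=2: → [0,4); WM=0
i=1 t=3 v=9: → [0,4); WM=1
i=2 t=3 v=9: → [0,4); WM=1
i=3 t=5 v=9: → [4,8); WM=3
i=4 t=6 v=4: → [4,8); WM=4; [0,4) fires=2
i=5 t=3 v=2: → [0,4); WM=4
i=6 t=6 v=6: → [4,8); WM=4
i=7 t=7 v=3: → [4,8); WM=5
i=8 t=1 v=6: DROP (t<5-3); WM=5
i=9 t=8 v=6: → [8,12); WM=6
i=10 t=12 v=7: → [12,16); WM=10; [4,8) fires=4
i=11 t=5 v=9: DROP (t<10-3); WM=10
i=12 t=15 v=7: → [12,16); WM=13; [8,12) fires=1
i=13 t=18 v=6: → [16,20); WM=16; [12,16) fires=1
i=14 t=9 v=8: DROP (t<16-3); WM=16
i=15 t=8 v=5: DROP (t<16-3); WM=16
i=16 t=18 v=7: → [16,20); WM=16

8 11 14 15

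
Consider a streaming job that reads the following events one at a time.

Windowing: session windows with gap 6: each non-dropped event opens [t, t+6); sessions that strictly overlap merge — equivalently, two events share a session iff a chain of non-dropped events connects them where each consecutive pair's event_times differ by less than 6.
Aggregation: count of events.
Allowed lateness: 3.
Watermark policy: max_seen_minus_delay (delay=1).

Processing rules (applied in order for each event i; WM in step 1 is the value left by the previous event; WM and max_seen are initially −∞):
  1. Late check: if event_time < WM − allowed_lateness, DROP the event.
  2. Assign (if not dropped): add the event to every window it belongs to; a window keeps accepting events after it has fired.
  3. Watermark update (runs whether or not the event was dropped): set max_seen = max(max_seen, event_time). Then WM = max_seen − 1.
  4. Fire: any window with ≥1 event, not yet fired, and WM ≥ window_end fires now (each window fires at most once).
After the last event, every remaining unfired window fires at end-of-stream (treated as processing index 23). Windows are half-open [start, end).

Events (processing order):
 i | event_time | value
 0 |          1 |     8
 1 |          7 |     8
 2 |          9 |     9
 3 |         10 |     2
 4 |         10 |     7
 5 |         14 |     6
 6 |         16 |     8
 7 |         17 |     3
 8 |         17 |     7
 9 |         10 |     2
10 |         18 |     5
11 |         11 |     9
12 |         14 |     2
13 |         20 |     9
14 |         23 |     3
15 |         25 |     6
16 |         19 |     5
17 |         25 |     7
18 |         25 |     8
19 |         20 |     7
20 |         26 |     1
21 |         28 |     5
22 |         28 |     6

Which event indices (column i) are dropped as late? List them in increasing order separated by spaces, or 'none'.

9 11 16 19

i=0 t=1 v=8: → [1,7); WM=0
i=1 t=7 v=8: → [7,13); WM=6
i=2 t=9 v=9: → [7,15); WM=8
i=3 t=10 v=2: → [7,16); WM=9
i=4 t=10 v=7: → [7,16); WM=9
i=5 t=14 v=6: → [7,20); WM=13
i=6 t=16 v=8: → [7,22); WM=15
i=7 t=17 v=3: → [7,23); WM=16
i=8 t=17 v=7: → [7,23); WM=16
i=9 t=10 v=2: DROP (t<16-3); WM=16
i=10 t=18 v=5: → [7,24); WM=17
i=11 t=11 v=9: DROP (t<17-3); WM=17
i=12 t=14 v=2: → [7,24); WM=17
i=13 t=20 v=9: → [7,26); WM=19
i=14 t=23 v=3: → [7,29); WM=22
i=15 t=25 v=6: → [7,31); WM=24
i=16 t=19 v=5: DROP (t<24-3); WM=24
i=17 t=25 v=7: → [7,31); WM=24
i=18 t=25 v=8: → [7,31); WM=24
i=19 t=20 v=7: DROP (t<24-3); WM=24
i=20 t=26 v=1: → [7,32); WM=25
i=21 t=28 v=5: → [7,34); WM=27
i=22 t=28 v=6: → [7,34); WM=27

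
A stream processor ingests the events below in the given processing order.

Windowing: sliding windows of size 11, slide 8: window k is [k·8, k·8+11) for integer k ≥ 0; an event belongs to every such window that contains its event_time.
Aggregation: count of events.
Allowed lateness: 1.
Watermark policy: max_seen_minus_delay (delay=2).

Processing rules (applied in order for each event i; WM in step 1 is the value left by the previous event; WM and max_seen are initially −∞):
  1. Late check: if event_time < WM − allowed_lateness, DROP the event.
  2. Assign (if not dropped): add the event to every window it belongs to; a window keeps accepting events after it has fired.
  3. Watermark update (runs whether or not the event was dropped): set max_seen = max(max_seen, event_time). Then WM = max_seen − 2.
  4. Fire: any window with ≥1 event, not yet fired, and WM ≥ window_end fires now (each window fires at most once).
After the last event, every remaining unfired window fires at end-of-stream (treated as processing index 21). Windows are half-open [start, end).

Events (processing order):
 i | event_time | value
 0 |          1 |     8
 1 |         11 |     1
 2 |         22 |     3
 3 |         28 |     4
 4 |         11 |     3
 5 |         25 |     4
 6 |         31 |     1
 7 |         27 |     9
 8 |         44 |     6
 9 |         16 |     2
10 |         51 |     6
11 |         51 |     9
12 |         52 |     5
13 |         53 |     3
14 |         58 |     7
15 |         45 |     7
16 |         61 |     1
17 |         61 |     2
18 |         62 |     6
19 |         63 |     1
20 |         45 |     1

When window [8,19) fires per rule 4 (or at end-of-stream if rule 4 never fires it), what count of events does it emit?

i=0 t=1 v=8: → [0,11); WM=-1
i=1 t=11 v=1: → [8,19); WM=9
i=2 t=22 v=3: → [16,27); WM=20; [0,11) fires=1 [8,19) fires=1
i=3 t=28 v=4: → [24,35); WM=26
i=4 t=11 v=3: DROP (t<26-1); WM=26
i=5 t=25 v=4: → [24,35),[16,27); WM=26
i=6 t=31 v=1: → [24,35); WM=29; [16,27) fires=2
i=7 t=27 v=9: DROP (t<29-1); WM=29
i=8 t=44 v=6: → [40,51); WM=42; [24,35) fires=3
i=9 t=16 v=2: DROP (t<42-1); WM=42
i=10 t=51 v=6: → [48,59); WM=49
i=11 t=51 v=9: → [48,59); WM=49
i=12 t=52 v=5: → [48,59); WM=50
i=13 t=53 v=3: → [48,59); WM=51; [40,51) fires=1
i=14 t=58 v=7: → [56,67),[48,59); WM=56
i=15 t=45 v=7: DROP (t<56-1); WM=56
i=16 t=61 v=1: → [56,67); WM=59; [48,59) fires=5
i=17 t=61 v=2: → [56,67); WM=59
i=18 t=62 v=6: → [56,67); WM=60
i=19 t=63 v=1: → [56,67); WM=61
i=20 t=45 v=1: DROP (t<61-1); WM=61

1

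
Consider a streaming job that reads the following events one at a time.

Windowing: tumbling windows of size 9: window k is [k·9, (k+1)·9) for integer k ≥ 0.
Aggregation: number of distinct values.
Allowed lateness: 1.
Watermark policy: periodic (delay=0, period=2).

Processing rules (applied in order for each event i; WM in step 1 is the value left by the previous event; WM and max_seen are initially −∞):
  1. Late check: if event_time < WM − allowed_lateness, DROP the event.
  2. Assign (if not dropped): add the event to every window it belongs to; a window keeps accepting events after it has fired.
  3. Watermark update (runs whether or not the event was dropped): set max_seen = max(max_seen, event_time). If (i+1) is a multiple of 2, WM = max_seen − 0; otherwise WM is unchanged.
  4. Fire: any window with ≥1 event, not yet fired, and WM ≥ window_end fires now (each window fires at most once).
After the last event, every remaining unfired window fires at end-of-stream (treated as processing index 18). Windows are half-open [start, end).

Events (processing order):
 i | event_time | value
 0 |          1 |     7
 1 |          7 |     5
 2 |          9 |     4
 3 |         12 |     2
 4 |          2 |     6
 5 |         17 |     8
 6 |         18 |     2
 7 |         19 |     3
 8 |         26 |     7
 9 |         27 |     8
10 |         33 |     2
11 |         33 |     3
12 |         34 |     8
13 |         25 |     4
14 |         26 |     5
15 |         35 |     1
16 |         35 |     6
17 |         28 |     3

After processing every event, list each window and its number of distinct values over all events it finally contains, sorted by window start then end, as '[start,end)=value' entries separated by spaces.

[0,9)=2 [9,18)=3 [18,27)=3 [27,36)=5

i=0 t=1 v=7: → [0,9); WM=−∞
i=1 t=7 v=5: → [0,9); WM=7
i=2 t=9 v=4: → [9,18); WM=7
i=3 t=12 v=2: → [9,18); WM=12; [0,9) fires=2
i=4 t=2 v=6: DROP (t<12-1); WM=12
i=5 t=17 v=8: → [9,18); WM=17
i=6 t=18 v=2: → [18,27); WM=17
i=7 t=19 v=3: → [18,27); WM=19; [9,18) fires=3
i=8 t=26 v=7: → [18,27); WM=19
i=9 t=27 v=8: → [27,36); WM=27; [18,27) fires=3
i=10 t=33 v=2: → [27,36); WM=27
i=11 t=33 v=3: → [27,36); WM=33
i=12 t=34 v=8: → [27,36); WM=33
i=13 t=25 v=4: DROP (t<33-1); WM=34
i=14 t=26 v=5: DROP (t<34-1); WM=34
i=15 t=35 v=1: → [27,36); WM=35
i=16 t=35 v=6: → [27,36); WM=35
i=17 t=28 v=3: DROP (t<35-1); WM=35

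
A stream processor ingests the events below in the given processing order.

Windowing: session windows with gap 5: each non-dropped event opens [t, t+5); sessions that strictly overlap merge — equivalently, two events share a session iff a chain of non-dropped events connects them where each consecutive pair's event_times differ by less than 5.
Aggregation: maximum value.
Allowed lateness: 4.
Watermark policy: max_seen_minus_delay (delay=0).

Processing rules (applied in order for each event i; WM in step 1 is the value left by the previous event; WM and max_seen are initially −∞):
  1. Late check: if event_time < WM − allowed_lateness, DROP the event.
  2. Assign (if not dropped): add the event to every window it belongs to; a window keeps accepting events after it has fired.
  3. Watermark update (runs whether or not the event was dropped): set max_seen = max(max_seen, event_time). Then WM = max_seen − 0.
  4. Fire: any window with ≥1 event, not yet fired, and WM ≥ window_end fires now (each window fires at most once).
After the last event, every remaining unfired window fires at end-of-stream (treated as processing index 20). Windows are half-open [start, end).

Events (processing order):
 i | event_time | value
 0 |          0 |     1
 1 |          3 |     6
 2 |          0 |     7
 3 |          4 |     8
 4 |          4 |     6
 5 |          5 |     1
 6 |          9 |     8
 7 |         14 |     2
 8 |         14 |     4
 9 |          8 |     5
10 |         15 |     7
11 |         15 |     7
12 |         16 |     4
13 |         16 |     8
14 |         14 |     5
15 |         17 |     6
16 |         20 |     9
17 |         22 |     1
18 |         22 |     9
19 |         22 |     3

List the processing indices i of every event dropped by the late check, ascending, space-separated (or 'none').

i=0 t=0 v=1: → [0,5); WM=0
i=1 t=3 v=6: → [0,8); WM=3
i=2 t=0 v=7: → [0,8); WM=3
i=3 t=4 v=8: → [0,9); WM=4
i=4 t=4 v=6: → [0,9); WM=4
i=5 t=5 v=1: → [0,10); WM=5
i=6 t=9 v=8: → [0,14); WM=9
i=7 t=14 v=2: → [14,19); WM=14
i=8 t=14 v=4: → [14,19); WM=14
i=9 t=8 v=5: DROP (t<14-4); WM=14
i=10 t=15 v=7: → [14,20); WM=15
i=11 t=15 v=7: → [14,20); WM=15
i=12 t=16 v=4: → [14,21); WM=16
i=13 t=16 v=8: → [14,21); WM=16
i=14 t=14 v=5: → [14,21); WM=16
i=15 t=17 v=6: → [14,22); WM=17
i=16 t=20 v=9: → [14,25); WM=20
i=17 t=22 v=1: → [14,27); WM=22
i=18 t=22 v=9: → [14,27); WM=22
i=19 t=22 v=3: → [14,27); WM=22

9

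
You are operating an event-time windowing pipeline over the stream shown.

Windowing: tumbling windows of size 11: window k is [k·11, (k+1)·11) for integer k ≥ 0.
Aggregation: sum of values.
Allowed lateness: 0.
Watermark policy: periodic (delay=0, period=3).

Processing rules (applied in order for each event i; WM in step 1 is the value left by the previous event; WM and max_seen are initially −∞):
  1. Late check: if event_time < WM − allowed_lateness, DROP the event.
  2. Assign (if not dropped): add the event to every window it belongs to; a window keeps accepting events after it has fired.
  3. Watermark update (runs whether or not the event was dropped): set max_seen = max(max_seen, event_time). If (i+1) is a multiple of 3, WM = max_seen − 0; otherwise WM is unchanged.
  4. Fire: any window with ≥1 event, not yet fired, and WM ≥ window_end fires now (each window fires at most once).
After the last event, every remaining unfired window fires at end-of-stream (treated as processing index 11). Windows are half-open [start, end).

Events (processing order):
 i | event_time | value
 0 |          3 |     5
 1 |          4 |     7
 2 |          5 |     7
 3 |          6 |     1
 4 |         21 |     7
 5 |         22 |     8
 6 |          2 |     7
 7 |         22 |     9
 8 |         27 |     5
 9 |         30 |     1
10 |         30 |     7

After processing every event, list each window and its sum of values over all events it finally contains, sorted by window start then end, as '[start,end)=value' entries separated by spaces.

i=0 t=3 v=5: → [0,11); WM=−∞
i=1 t=4 v=7: → [0,11); WM=−∞
i=2 t=5 v=7: → [0,11); WM=5
i=3 t=6 v=1: → [0,11); WM=5
i=4 t=21 v=7: → [11,22); WM=5
i=5 t=22 v=8: → [22,33); WM=22; [0,11) fires=20 [11,22) fires=7
i=6 t=2 v=7: DROP (t<22-0); WM=22
i=7 t=22 v=9: → [22,33); WM=22
i=8 t=27 v=5: → [22,33); WM=27
i=9 t=30 v=1: → [22,33); WM=27
i=10 t=30 v=7: → [22,33); WM=27

[0,11)=20 [11,22)=7 [22,33)=30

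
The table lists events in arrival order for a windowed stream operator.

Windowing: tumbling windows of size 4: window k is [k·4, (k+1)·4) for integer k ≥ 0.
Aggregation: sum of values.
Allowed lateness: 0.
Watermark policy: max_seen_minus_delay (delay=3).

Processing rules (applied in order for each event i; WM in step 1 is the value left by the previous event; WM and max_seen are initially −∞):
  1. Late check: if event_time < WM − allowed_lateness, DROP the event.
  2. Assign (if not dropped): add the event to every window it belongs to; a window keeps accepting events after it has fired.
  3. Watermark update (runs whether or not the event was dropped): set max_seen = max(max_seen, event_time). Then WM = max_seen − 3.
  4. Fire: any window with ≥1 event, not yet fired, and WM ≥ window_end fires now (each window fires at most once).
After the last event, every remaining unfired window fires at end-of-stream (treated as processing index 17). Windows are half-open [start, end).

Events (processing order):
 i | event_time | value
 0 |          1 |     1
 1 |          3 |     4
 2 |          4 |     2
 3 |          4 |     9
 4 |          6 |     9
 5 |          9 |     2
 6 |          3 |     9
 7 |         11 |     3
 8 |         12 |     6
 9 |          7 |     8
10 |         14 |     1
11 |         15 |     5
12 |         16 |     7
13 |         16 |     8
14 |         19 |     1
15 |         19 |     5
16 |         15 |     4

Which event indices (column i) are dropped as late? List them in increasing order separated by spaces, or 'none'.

6 9 16

i=0 t=1 v=1: → [0,4); WM=-2
i=1 t=3 v=4: → [0,4); WM=0
i=2 t=4 v=2: → [4,8); WM=1
i=3 t=4 v=9: → [4,8); WM=1
i=4 t=6 v=9: → [4,8); WM=3
i=5 t=9 v=2: → [8,12); WM=6; [0,4) fires=5
i=6 t=3 v=9: DROP (t<6-0); WM=6
i=7 t=11 v=3: → [8,12); WM=8; [4,8) fires=20
i=8 t=12 v=6: → [12,16); WM=9
i=9 t=7 v=8: DROP (t<9-0); WM=9
i=10 t=14 v=1: → [12,16); WM=11
i=11 t=15 v=5: → [12,16); WM=12; [8,12) fires=5
i=12 t=16 v=7: → [16,20); WM=13
i=13 t=16 v=8: → [16,20); WM=13
i=14 t=19 v=1: → [16,20); WM=16; [12,16) fires=12
i=15 t=19 v=5: → [16,20); WM=16
i=16 t=15 v=4: DROP (t<16-0); WM=16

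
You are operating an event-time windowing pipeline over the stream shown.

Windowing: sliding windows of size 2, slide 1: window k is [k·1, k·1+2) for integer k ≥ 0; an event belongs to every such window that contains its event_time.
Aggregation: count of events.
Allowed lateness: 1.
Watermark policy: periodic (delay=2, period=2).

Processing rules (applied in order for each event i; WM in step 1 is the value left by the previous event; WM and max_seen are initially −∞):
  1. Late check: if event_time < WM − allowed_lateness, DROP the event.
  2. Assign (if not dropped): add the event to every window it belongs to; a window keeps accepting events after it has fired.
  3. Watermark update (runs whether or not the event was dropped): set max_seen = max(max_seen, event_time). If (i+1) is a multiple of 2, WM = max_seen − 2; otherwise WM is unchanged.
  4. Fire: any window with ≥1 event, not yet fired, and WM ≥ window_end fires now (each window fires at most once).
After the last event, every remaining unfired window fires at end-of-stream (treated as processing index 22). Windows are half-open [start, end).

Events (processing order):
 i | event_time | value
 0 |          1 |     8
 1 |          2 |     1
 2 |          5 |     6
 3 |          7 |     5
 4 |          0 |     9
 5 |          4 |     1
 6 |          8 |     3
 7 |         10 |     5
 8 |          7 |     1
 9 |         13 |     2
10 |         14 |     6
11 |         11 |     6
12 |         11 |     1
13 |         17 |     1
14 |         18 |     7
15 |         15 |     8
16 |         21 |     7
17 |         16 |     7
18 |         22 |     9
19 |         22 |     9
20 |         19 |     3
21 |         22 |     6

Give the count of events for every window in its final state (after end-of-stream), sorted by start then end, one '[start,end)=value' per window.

i=0 t=1 v=8: → [1,3),[0,2); WM=−∞
i=1 t=2 v=1: → [2,4),[1,3); WM=0
i=2 t=5 v=6: → [5,7),[4,6); WM=0
i=3 t=7 v=5: → [7,9),[6,8); WM=5; [0,2) fires=1 [1,3) fires=2 [2,4) fires=1
i=4 t=0 v=9: DROP (t<5-1); WM=5
i=5 t=4 v=1: → [4,6),[3,5); WM=5; [3,5) fires=1
i=6 t=8 v=3: → [8,10),[7,9); WM=5
i=7 t=10 v=5: → [10,12),[9,11); WM=8; [4,6) fires=2 [5,7) fires=1 [6,8) fires=1
i=8 t=7 v=1: → [7,9),[6,8); WM=8
i=9 t=13 v=2: → [13,15),[12,14); WM=11; [7,9) fires=3 [8,10) fires=1 [9,11) fires=1
i=10 t=14 v=6: → [14,16),[13,15); WM=11
i=11 t=11 v=6: → [11,13),[10,12); WM=12; [10,12) fires=2
i=12 t=11 v=1: → [11,13),[10,12); WM=12
i=13 t=17 v=1: → [17,19),[16,18); WM=15; [11,13) fires=2 [12,14) fires=1 [13,15) fires=2
i=14 t=18 v=7: → [18,20),[17,19); WM=15
i=15 t=15 v=8: → [15,17),[14,16); WM=16; [14,16) fires=2
i=16 t=21 v=7: → [21,23),[20,22); WM=16
i=17 t=16 v=7: → [16,18),[15,17); WM=19; [15,17) fires=2 [16,18) fires=2 [17,19) fires=2
i=18 t=22 v=9: → [22,24),[21,23); WM=19
i=19 t=22 v=9: → [22,24),[21,23); WM=20; [18,20) fires=1
i=20 t=19 v=3: → [19,21),[18,20); WM=20
i=21 t=22 v=6: → [22,24),[21,23); WM=20

[0,2)=1 [1,3)=2 [2,4)=1 [3,5)=1 [4,6)=2 [5,7)=1 [6,8)=2 [7,9)=3 [8,10)=1 [9,11)=1 [10,12)=3 [11,13)=2 [12,14)=1 [13,15)=2 [14,16)=2 [15,17)=2 [16,18)=2 [17,19)=2 [18,20)=2 [19,21)=1 [20,22)=1 [21,23)=4 [22,24)=3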